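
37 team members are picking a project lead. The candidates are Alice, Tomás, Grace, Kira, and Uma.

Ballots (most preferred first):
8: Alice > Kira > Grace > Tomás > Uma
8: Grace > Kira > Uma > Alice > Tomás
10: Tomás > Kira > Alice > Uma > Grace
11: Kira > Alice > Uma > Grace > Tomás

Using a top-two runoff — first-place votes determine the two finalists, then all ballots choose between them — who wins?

Round 1 first-place votes: Alice 8, Tomás 10, Grace 8, Kira 11, Uma 0. Kira and Tomás advance.
Runoff: Kira is ranked above Tomás on 27 ballots, Tomás above Kira on 10.

Kira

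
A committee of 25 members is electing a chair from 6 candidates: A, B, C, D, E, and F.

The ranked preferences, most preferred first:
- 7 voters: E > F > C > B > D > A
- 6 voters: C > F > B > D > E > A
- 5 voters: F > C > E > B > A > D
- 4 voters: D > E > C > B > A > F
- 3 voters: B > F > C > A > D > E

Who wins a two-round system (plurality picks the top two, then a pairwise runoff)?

C

Round 1 first-place votes: A 0, B 3, C 6, D 4, E 7, F 5. E and C advance.
Runoff: E is ranked above C on 11 ballots, C above E on 14.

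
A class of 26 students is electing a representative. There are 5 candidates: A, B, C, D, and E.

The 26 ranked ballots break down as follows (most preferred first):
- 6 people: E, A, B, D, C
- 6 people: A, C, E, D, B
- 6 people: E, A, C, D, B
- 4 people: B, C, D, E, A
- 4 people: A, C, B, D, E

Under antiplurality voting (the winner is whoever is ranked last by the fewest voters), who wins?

Last-place votes: A 4, B 12, C 6, D 0, E 4.

D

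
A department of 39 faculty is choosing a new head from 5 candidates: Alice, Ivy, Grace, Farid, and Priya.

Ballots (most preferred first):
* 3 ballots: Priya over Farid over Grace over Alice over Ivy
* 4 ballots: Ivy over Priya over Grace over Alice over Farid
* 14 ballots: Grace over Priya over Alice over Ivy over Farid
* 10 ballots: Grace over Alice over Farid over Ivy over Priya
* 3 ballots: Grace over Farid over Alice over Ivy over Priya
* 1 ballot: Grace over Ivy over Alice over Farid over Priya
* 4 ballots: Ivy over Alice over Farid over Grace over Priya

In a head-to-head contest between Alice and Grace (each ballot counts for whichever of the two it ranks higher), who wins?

Grace

Alice is ranked above Grace on 4 ballots; Grace above Alice on 35.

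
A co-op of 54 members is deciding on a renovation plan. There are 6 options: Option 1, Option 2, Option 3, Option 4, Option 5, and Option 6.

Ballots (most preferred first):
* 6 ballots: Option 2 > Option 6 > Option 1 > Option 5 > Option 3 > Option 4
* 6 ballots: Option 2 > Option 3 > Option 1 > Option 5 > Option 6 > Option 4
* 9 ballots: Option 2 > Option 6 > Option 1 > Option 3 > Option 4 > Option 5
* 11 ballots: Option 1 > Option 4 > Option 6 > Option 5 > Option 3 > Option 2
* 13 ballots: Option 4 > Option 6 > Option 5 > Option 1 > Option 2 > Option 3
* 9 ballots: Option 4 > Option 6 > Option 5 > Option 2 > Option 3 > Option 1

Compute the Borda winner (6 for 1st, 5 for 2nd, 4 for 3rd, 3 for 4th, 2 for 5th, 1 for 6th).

Option 1: 6×4 + 6×4 + 9×4 + 11×6 + 13×3 + 9×1 = 198
Option 2: 6×6 + 6×6 + 9×6 + 11×1 + 13×2 + 9×3 = 190
Option 3: 6×2 + 6×5 + 9×3 + 11×2 + 13×1 + 9×2 = 122
Option 4: 6×1 + 6×1 + 9×2 + 11×5 + 13×6 + 9×6 = 217
Option 5: 6×3 + 6×3 + 9×1 + 11×3 + 13×4 + 9×4 = 166
Option 6: 6×5 + 6×2 + 9×5 + 11×4 + 13×5 + 9×5 = 241

Option 6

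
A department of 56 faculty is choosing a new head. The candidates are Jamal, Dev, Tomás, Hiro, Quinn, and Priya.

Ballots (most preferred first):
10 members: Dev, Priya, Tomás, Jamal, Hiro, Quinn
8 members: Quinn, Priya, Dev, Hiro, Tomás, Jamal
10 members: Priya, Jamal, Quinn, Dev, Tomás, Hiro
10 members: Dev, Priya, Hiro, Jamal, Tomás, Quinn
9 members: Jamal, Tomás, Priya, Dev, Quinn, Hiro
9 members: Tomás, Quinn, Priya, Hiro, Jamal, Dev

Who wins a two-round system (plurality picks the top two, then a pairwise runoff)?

Round 1 first-place votes: Jamal 9, Dev 20, Tomás 9, Hiro 0, Quinn 8, Priya 10. Dev and Priya advance.
Runoff: Dev is ranked above Priya on 20 ballots, Priya above Dev on 36.

Priya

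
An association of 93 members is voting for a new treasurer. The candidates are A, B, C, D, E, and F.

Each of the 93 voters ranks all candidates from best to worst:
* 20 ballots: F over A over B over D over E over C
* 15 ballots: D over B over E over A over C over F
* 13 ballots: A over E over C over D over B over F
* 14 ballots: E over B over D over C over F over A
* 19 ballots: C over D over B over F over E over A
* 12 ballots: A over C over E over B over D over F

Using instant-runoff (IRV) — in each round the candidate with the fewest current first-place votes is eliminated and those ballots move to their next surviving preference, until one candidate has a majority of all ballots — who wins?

Round 1: A 25, B 0, C 19, D 15, E 14, F 20. B eliminated.
Round 2: A 25, C 19, D 15, E 14, F 20. E eliminated.
Round 3: A 25, C 19, D 29, F 20. C eliminated.
Round 4: A 25, D 48, F 20. D has a majority (≥47).

D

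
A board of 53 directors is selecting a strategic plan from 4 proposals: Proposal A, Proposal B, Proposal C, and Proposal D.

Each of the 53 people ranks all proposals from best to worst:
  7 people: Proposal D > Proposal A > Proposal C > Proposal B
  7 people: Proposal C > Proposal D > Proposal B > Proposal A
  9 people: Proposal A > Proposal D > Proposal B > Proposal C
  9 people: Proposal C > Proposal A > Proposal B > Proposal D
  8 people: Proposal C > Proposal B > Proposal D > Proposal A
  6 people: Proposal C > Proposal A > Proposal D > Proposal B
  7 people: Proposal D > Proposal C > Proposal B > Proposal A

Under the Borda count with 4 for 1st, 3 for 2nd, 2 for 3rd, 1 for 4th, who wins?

Proposal A: 7×3 + 7×1 + 9×4 + 9×3 + 8×1 + 6×3 + 7×1 = 124
Proposal B: 7×1 + 7×2 + 9×2 + 9×2 + 8×3 + 6×1 + 7×2 = 101
Proposal C: 7×2 + 7×4 + 9×1 + 9×4 + 8×4 + 6×4 + 7×3 = 164
Proposal D: 7×4 + 7×3 + 9×3 + 9×1 + 8×2 + 6×2 + 7×4 = 141

Proposal C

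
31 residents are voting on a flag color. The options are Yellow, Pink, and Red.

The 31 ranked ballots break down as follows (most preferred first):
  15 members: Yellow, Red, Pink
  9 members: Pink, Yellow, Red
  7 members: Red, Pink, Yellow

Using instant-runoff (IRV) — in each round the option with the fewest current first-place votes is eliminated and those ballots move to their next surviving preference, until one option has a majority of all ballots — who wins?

Pink

Round 1: Yellow 15, Pink 9, Red 7. Red eliminated.
Round 2: Yellow 15, Pink 16. Pink has a majority (≥16).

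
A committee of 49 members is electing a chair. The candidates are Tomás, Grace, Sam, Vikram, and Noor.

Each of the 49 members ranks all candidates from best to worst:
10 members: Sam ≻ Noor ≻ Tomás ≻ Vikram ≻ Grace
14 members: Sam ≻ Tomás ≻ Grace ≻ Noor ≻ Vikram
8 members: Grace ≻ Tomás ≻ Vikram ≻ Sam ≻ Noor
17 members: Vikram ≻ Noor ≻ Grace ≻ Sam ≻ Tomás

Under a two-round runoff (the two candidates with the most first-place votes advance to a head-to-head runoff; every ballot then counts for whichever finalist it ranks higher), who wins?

Vikram

Round 1 first-place votes: Tomás 0, Grace 8, Sam 24, Vikram 17, Noor 0. Sam and Vikram advance.
Runoff: Sam is ranked above Vikram on 24 ballots, Vikram above Sam on 25.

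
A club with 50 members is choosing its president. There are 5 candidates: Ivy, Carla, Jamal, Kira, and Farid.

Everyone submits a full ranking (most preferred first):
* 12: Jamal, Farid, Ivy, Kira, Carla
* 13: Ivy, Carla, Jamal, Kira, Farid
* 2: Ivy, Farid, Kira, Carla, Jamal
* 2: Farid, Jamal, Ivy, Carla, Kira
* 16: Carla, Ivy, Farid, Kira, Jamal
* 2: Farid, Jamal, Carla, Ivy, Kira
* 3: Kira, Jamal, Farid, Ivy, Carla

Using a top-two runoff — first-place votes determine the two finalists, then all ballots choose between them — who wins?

Ivy

Round 1 first-place votes: Ivy 15, Carla 16, Jamal 12, Kira 3, Farid 4. Carla and Ivy advance.
Runoff: Carla is ranked above Ivy on 18 ballots, Ivy above Carla on 32.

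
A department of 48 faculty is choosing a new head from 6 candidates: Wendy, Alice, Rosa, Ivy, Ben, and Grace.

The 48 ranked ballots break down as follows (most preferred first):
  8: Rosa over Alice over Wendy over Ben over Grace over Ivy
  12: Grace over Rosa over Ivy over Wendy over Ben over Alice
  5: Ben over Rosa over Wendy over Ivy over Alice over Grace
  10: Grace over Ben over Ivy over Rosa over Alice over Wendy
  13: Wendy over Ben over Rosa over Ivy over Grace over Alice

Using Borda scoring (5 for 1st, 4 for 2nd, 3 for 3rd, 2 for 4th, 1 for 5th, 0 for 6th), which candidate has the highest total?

Rosa

Wendy: 8×3 + 12×2 + 5×3 + 10×0 + 13×5 = 128
Alice: 8×4 + 12×0 + 5×1 + 10×1 + 13×0 = 47
Rosa: 8×5 + 12×4 + 5×4 + 10×2 + 13×3 = 167
Ivy: 8×0 + 12×3 + 5×2 + 10×3 + 13×2 = 102
Ben: 8×2 + 12×1 + 5×5 + 10×4 + 13×4 = 145
Grace: 8×1 + 12×5 + 5×0 + 10×5 + 13×1 = 131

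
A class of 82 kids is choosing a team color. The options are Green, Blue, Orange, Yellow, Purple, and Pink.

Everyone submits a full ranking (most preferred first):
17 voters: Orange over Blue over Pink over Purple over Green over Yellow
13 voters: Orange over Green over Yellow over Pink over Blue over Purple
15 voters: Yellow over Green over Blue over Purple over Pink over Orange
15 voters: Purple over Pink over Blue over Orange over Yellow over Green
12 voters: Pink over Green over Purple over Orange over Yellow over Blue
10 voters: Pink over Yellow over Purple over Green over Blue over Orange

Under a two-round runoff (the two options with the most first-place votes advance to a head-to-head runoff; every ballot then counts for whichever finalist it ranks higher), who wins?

Round 1 first-place votes: Green 0, Blue 0, Orange 30, Yellow 15, Purple 15, Pink 22. Orange and Pink advance.
Runoff: Orange is ranked above Pink on 30 ballots, Pink above Orange on 52.

Pink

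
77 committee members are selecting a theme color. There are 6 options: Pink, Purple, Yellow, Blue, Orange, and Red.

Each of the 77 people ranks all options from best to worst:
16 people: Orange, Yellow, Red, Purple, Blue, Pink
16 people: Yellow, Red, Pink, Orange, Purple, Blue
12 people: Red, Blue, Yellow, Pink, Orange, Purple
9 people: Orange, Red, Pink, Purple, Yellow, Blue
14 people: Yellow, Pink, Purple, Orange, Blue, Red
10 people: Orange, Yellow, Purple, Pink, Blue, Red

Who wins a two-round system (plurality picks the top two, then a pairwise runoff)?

Yellow

Round 1 first-place votes: Pink 0, Purple 0, Yellow 30, Blue 0, Orange 35, Red 12. Orange and Yellow advance.
Runoff: Orange is ranked above Yellow on 35 ballots, Yellow above Orange on 42.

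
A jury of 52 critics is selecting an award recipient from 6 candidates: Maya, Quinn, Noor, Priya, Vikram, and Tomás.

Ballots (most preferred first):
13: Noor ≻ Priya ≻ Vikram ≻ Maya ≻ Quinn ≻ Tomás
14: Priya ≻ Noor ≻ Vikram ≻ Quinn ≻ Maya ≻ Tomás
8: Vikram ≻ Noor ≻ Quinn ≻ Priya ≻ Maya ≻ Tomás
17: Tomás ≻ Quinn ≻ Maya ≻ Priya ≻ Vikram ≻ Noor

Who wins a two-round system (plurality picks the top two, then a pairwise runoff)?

Priya

Round 1 first-place votes: Maya 0, Quinn 0, Noor 13, Priya 14, Vikram 8, Tomás 17. Tomás and Priya advance.
Runoff: Tomás is ranked above Priya on 17 ballots, Priya above Tomás on 35.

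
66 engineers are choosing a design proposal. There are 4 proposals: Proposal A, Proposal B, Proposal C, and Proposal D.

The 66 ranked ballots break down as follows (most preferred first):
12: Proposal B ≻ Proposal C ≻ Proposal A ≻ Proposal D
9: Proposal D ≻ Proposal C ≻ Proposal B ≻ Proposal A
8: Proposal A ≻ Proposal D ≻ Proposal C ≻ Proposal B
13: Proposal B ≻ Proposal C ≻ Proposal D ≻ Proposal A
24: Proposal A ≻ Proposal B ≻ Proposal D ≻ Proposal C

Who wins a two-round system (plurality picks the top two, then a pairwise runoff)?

Round 1 first-place votes: Proposal A 32, Proposal B 25, Proposal C 0, Proposal D 9. Proposal A and Proposal B advance.
Runoff: Proposal A is ranked above Proposal B on 32 ballots, Proposal B above Proposal A on 34.

Proposal B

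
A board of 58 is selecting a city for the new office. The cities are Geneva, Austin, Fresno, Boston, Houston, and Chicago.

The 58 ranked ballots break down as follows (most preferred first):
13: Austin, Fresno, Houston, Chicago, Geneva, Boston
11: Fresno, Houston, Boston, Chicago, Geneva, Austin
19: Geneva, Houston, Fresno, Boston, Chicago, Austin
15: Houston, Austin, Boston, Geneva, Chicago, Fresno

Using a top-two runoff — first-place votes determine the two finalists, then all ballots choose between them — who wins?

Houston

Round 1 first-place votes: Geneva 19, Austin 13, Fresno 11, Boston 0, Houston 15, Chicago 0. Geneva and Houston advance.
Runoff: Geneva is ranked above Houston on 19 ballots, Houston above Geneva on 39.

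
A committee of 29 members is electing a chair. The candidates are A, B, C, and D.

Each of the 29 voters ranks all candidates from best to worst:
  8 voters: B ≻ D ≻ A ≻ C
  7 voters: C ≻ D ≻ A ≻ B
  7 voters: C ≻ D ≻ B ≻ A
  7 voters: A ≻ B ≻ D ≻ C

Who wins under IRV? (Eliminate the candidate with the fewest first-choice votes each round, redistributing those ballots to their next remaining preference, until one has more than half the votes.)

Round 1: A 7, B 8, C 14, D 0. D eliminated.
Round 2: A 7, B 8, C 14. A eliminated.
Round 3: B 15, C 14. B has a majority (≥15).

B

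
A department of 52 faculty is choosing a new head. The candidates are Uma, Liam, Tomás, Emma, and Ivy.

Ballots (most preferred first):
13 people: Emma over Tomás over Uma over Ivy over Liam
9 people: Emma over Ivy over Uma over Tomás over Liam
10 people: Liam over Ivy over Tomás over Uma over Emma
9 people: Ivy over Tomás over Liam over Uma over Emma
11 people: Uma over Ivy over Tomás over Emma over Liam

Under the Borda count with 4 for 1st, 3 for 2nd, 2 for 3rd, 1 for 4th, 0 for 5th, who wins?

Uma: 13×2 + 9×2 + 10×1 + 9×1 + 11×4 = 107
Liam: 13×0 + 9×0 + 10×4 + 9×2 + 11×0 = 58
Tomás: 13×3 + 9×1 + 10×2 + 9×3 + 11×2 = 117
Emma: 13×4 + 9×4 + 10×0 + 9×0 + 11×1 = 99
Ivy: 13×1 + 9×3 + 10×3 + 9×4 + 11×3 = 139

Ivy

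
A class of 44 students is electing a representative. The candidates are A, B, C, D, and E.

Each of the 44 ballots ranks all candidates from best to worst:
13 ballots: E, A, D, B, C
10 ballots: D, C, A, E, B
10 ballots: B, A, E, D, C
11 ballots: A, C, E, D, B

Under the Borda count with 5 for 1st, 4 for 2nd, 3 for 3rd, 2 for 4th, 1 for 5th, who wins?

A

A: 13×4 + 10×3 + 10×4 + 11×5 = 177
B: 13×2 + 10×1 + 10×5 + 11×1 = 97
C: 13×1 + 10×4 + 10×1 + 11×4 = 107
D: 13×3 + 10×5 + 10×2 + 11×2 = 131
E: 13×5 + 10×2 + 10×3 + 11×3 = 148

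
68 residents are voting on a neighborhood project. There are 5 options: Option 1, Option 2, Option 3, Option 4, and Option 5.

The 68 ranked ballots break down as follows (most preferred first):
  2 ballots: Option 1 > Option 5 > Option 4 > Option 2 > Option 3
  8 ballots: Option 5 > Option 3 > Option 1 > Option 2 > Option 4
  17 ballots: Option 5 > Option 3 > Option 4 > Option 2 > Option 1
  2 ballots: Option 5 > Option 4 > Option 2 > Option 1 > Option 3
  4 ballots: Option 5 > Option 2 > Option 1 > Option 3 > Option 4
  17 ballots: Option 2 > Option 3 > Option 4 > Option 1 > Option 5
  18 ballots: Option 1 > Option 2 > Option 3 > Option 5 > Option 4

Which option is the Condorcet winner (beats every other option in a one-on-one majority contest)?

Option 2

Option 2 vs Option 1: 40–28
Option 2 vs Option 3: 43–25
Option 2 vs Option 4: 47–21
Option 2 vs Option 5: 35–33
Option 2 beats every other option.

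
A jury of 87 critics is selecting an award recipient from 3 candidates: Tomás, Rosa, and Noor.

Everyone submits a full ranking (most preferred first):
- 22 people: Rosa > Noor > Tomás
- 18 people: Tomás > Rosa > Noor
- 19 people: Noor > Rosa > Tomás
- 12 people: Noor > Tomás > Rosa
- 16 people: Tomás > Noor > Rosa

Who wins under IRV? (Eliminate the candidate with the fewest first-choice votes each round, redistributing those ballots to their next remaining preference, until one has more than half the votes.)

Noor

Round 1: Tomás 34, Rosa 22, Noor 31. Rosa eliminated.
Round 2: Tomás 34, Noor 53. Noor has a majority (≥44).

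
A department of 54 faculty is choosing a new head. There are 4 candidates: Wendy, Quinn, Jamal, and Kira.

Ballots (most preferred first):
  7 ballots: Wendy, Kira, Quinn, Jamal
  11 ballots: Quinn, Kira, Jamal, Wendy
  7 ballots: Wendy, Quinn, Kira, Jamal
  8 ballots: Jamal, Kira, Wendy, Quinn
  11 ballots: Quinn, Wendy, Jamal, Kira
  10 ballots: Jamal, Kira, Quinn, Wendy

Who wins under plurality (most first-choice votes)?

First-place votes: Wendy 14, Quinn 22, Jamal 18, Kira 0.

Quinn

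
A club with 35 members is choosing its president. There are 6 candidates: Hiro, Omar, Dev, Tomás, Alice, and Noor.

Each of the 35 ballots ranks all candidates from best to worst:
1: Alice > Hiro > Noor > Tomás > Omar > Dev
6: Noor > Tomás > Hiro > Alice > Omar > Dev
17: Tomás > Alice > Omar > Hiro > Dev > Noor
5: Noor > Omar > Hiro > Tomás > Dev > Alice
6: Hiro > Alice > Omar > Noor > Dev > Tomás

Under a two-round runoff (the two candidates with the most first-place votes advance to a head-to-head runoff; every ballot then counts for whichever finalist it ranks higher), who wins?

Noor

Round 1 first-place votes: Hiro 6, Omar 0, Dev 0, Tomás 17, Alice 1, Noor 11. Tomás and Noor advance.
Runoff: Tomás is ranked above Noor on 17 ballots, Noor above Tomás on 18.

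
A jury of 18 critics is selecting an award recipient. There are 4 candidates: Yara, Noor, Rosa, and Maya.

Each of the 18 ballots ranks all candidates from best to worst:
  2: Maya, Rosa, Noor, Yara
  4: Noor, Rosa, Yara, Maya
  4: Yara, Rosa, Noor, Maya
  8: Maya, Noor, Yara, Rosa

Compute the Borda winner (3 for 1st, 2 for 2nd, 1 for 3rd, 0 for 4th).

Noor

Yara: 2×0 + 4×1 + 4×3 + 8×1 = 24
Noor: 2×1 + 4×3 + 4×1 + 8×2 = 34
Rosa: 2×2 + 4×2 + 4×2 + 8×0 = 20
Maya: 2×3 + 4×0 + 4×0 + 8×3 = 30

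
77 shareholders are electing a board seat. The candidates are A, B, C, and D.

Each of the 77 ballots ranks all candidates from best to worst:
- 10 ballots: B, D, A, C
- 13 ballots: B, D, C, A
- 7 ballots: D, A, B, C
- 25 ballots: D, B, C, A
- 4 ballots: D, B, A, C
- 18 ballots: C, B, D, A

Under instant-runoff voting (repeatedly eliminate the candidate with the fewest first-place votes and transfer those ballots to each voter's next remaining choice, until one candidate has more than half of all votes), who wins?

Round 1: A 0, B 23, C 18, D 36. A eliminated.
Round 2: B 23, C 18, D 36. C eliminated.
Round 3: B 41, D 36. B has a majority (≥39).

B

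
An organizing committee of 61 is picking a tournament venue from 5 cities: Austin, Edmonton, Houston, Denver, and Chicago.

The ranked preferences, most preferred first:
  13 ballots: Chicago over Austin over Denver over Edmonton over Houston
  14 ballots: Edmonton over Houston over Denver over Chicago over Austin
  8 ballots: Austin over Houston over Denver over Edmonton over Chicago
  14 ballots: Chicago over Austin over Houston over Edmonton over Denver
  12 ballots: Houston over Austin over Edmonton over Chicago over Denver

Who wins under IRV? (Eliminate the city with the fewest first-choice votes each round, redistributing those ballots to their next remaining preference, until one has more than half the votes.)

Houston

Round 1: Austin 8, Edmonton 14, Houston 12, Denver 0, Chicago 27. Denver eliminated.
Round 2: Austin 8, Edmonton 14, Houston 12, Chicago 27. Austin eliminated.
Round 3: Edmonton 14, Houston 20, Chicago 27. Edmonton eliminated.
Round 4: Houston 34, Chicago 27. Houston has a majority (≥31).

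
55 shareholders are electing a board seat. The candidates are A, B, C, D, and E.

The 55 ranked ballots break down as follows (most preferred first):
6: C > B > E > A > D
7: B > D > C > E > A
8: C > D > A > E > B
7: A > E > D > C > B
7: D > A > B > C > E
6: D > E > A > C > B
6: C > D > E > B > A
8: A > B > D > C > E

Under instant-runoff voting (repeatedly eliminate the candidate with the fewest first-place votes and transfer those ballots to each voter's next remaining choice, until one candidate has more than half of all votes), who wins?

Round 1: A 15, B 7, C 20, D 13, E 0. E eliminated.
Round 2: A 15, B 7, C 20, D 13. B eliminated.
Round 3: A 15, C 20, D 20. A eliminated.
Round 4: C 20, D 35. D has a majority (≥28).

D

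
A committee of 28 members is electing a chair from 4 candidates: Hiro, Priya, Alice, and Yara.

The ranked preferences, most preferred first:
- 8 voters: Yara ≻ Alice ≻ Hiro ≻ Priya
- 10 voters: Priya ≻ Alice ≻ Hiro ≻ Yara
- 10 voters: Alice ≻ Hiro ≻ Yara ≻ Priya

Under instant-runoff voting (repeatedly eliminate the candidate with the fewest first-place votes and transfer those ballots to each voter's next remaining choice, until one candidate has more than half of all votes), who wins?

Alice

Round 1: Hiro 0, Priya 10, Alice 10, Yara 8. Hiro eliminated.
Round 2: Priya 10, Alice 10, Yara 8. Yara eliminated.
Round 3: Priya 10, Alice 18. Alice has a majority (≥15).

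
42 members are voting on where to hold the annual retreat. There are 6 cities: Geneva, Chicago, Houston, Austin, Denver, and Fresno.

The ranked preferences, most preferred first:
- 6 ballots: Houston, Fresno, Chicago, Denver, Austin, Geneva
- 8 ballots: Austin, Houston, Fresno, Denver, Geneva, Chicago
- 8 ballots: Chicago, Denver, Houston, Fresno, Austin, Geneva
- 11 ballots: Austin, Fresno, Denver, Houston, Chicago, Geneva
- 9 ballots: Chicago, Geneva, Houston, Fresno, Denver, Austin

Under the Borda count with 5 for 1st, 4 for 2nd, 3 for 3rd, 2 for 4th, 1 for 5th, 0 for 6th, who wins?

Houston

Geneva: 6×0 + 8×1 + 8×0 + 11×0 + 9×4 = 44
Chicago: 6×3 + 8×0 + 8×5 + 11×1 + 9×5 = 114
Houston: 6×5 + 8×4 + 8×3 + 11×2 + 9×3 = 135
Austin: 6×1 + 8×5 + 8×1 + 11×5 + 9×0 = 109
Denver: 6×2 + 8×2 + 8×4 + 11×3 + 9×1 = 102
Fresno: 6×4 + 8×3 + 8×2 + 11×4 + 9×2 = 126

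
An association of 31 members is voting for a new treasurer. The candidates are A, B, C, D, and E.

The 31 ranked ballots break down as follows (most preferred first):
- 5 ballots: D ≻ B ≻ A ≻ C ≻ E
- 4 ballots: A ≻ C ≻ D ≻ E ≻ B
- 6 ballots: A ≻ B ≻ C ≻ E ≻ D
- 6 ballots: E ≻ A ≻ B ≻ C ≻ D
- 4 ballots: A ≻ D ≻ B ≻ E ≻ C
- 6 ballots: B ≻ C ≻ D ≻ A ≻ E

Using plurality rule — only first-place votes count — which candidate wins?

First-place votes: A 14, B 6, C 0, D 5, E 6.

A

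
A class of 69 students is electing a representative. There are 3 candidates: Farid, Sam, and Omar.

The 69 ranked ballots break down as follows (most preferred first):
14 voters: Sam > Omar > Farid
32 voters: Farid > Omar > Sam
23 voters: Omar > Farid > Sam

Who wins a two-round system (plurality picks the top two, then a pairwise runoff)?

Omar

Round 1 first-place votes: Farid 32, Sam 14, Omar 23. Farid and Omar advance.
Runoff: Farid is ranked above Omar on 32 ballots, Omar above Farid on 37.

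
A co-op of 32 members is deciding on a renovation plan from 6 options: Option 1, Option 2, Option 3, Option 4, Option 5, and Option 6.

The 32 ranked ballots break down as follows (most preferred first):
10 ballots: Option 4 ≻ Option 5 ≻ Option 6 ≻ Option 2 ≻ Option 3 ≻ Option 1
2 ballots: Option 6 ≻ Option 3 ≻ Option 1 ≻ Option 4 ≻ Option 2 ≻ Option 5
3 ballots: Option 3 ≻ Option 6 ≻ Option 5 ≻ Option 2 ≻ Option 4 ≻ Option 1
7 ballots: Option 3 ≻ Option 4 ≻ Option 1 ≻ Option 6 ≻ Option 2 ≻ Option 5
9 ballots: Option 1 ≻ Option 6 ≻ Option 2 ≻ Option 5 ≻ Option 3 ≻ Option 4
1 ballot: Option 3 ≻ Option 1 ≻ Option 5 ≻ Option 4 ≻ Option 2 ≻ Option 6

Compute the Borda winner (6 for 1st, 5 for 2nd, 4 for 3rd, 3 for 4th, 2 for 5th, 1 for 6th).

Option 6

Option 1: 10×1 + 2×4 + 3×1 + 7×4 + 9×6 + 1×5 = 108
Option 2: 10×3 + 2×2 + 3×3 + 7×2 + 9×4 + 1×2 = 95
Option 3: 10×2 + 2×5 + 3×6 + 7×6 + 9×2 + 1×6 = 114
Option 4: 10×6 + 2×3 + 3×2 + 7×5 + 9×1 + 1×3 = 119
Option 5: 10×5 + 2×1 + 3×4 + 7×1 + 9×3 + 1×4 = 102
Option 6: 10×4 + 2×6 + 3×5 + 7×3 + 9×5 + 1×1 = 134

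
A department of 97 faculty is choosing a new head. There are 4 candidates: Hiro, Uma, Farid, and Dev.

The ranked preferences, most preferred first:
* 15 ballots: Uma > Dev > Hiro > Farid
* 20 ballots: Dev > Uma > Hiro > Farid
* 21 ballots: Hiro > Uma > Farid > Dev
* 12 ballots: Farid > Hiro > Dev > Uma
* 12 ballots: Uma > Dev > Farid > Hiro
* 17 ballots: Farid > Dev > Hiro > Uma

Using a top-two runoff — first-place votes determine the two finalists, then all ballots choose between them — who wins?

Round 1 first-place votes: Hiro 21, Uma 27, Farid 29, Dev 20. Farid and Uma advance.
Runoff: Farid is ranked above Uma on 29 ballots, Uma above Farid on 68.

Uma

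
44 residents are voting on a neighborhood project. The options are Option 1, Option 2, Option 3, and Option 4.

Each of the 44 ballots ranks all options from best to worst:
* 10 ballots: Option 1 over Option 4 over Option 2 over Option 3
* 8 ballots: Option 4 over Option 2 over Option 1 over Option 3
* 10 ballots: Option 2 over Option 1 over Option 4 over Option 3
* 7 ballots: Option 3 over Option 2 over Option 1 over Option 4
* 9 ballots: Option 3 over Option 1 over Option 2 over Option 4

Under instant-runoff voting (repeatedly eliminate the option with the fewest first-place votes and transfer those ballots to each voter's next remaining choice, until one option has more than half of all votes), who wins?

Round 1: Option 1 10, Option 2 10, Option 3 16, Option 4 8. Option 4 eliminated.
Round 2: Option 1 10, Option 2 18, Option 3 16. Option 1 eliminated.
Round 3: Option 2 28, Option 3 16. Option 2 has a majority (≥23).

Option 2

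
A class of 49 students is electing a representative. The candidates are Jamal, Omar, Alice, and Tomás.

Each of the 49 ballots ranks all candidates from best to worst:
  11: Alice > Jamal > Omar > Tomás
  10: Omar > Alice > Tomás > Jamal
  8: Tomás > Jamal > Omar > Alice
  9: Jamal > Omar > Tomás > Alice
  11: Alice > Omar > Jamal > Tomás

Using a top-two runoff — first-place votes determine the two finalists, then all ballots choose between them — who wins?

Round 1 first-place votes: Jamal 9, Omar 10, Alice 22, Tomás 8. Alice and Omar advance.
Runoff: Alice is ranked above Omar on 22 ballots, Omar above Alice on 27.

Omar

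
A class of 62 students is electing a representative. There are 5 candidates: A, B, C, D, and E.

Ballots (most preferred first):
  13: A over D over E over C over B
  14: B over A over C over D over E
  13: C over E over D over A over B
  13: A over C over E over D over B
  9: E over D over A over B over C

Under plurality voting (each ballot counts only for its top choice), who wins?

A

First-place votes: A 26, B 14, C 13, D 0, E 9.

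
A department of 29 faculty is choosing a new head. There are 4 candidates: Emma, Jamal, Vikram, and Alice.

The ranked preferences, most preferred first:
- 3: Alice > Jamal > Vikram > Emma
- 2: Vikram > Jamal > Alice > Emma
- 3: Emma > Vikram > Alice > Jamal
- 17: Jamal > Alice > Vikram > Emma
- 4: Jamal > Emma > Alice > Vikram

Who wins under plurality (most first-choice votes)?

Jamal

First-place votes: Emma 3, Jamal 21, Vikram 2, Alice 3.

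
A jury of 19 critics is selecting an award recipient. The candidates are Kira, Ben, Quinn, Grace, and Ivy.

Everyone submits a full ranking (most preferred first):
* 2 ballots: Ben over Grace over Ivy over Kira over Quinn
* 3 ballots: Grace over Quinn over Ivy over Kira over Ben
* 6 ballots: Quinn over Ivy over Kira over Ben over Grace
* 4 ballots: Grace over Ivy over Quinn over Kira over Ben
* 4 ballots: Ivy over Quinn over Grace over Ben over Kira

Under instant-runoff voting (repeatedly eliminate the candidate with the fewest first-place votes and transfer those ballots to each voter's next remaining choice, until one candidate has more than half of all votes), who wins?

Round 1: Kira 0, Ben 2, Quinn 6, Grace 7, Ivy 4. Kira eliminated.
Round 2: Ben 2, Quinn 6, Grace 7, Ivy 4. Ben eliminated.
Round 3: Quinn 6, Grace 9, Ivy 4. Ivy eliminated.
Round 4: Quinn 10, Grace 9. Quinn has a majority (≥10).

Quinn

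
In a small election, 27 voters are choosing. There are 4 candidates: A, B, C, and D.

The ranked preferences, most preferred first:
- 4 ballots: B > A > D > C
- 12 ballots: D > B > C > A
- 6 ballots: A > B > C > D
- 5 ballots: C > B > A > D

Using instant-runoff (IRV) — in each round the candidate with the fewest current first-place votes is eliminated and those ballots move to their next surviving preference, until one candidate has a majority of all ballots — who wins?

A

Round 1: A 6, B 4, C 5, D 12. B eliminated.
Round 2: A 10, C 5, D 12. C eliminated.
Round 3: A 15, D 12. A has a majority (≥14).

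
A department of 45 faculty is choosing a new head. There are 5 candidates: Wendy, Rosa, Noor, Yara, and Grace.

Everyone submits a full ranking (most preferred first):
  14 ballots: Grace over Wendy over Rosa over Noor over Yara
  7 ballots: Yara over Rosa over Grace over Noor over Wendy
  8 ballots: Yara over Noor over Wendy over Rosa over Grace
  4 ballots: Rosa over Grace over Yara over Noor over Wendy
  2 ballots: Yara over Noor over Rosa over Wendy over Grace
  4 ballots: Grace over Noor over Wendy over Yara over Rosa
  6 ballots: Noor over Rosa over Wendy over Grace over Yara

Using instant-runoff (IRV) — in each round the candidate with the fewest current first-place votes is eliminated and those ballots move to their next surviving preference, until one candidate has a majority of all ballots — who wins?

Grace

Round 1: Wendy 0, Rosa 4, Noor 6, Yara 17, Grace 18. Wendy eliminated.
Round 2: Rosa 4, Noor 6, Yara 17, Grace 18. Rosa eliminated.
Round 3: Noor 6, Yara 17, Grace 22. Noor eliminated.
Round 4: Yara 17, Grace 28. Grace has a majority (≥23).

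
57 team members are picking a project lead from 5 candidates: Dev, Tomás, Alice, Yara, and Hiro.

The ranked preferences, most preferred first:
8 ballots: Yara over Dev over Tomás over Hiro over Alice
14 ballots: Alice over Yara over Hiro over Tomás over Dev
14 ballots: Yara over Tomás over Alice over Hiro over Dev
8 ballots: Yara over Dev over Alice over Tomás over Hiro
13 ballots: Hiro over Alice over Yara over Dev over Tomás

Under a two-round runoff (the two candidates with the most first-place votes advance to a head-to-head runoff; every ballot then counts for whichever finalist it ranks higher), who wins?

Round 1 first-place votes: Dev 0, Tomás 0, Alice 14, Yara 30, Hiro 13. Yara and Alice advance.
Runoff: Yara is ranked above Alice on 30 ballots, Alice above Yara on 27.

Yara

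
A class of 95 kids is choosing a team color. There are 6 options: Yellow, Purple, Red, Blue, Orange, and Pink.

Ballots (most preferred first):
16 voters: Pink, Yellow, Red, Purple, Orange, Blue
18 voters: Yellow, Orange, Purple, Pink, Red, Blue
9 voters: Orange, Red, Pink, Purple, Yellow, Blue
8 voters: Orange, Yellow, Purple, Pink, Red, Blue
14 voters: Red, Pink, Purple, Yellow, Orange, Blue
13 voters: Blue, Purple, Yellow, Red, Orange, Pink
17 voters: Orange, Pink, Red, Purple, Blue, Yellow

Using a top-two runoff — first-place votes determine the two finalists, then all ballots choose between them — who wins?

Yellow

Round 1 first-place votes: Yellow 18, Purple 0, Red 14, Blue 13, Orange 34, Pink 16. Orange and Yellow advance.
Runoff: Orange is ranked above Yellow on 34 ballots, Yellow above Orange on 61.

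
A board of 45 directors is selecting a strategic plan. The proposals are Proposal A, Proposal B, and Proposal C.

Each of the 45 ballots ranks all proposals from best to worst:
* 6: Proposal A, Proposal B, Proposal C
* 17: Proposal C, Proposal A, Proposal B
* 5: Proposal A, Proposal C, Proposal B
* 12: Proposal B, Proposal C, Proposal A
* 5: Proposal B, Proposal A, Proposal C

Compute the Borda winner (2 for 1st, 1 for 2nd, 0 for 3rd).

Proposal A: 6×2 + 17×1 + 5×2 + 12×0 + 5×1 = 44
Proposal B: 6×1 + 17×0 + 5×0 + 12×2 + 5×2 = 40
Proposal C: 6×0 + 17×2 + 5×1 + 12×1 + 5×0 = 51

Proposal C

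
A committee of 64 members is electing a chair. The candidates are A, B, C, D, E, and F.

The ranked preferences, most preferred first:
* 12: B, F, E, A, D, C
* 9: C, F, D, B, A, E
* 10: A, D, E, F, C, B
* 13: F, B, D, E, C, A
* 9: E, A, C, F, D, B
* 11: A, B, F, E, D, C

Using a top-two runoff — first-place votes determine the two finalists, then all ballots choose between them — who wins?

Round 1 first-place votes: A 21, B 12, C 9, D 0, E 9, F 13. A and F advance.
Runoff: A is ranked above F on 30 ballots, F above A on 34.

F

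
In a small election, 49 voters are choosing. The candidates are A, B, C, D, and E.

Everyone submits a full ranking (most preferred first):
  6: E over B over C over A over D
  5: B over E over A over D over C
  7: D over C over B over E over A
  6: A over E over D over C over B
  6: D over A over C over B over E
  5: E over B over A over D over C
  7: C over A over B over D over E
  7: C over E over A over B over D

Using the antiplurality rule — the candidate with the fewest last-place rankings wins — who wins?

Last-place votes: A 7, B 6, C 10, D 13, E 13.

B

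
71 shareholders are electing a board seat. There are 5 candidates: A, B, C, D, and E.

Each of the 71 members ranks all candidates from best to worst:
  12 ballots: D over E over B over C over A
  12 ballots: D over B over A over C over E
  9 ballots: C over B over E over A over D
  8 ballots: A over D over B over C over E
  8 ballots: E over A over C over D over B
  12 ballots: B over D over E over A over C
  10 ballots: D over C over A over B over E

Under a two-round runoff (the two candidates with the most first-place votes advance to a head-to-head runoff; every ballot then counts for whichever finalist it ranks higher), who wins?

Round 1 first-place votes: A 8, B 12, C 9, D 34, E 8. D and B advance.
Runoff: D is ranked above B on 50 ballots, B above D on 21.

D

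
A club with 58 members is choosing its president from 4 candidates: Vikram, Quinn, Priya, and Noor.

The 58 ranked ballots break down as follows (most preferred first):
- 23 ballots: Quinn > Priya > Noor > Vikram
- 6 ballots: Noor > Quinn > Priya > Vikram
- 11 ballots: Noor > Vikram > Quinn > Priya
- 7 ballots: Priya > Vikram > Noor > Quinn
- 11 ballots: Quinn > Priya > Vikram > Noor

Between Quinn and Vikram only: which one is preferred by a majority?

Quinn is ranked above Vikram on 40 ballots; Vikram above Quinn on 18.

Quinn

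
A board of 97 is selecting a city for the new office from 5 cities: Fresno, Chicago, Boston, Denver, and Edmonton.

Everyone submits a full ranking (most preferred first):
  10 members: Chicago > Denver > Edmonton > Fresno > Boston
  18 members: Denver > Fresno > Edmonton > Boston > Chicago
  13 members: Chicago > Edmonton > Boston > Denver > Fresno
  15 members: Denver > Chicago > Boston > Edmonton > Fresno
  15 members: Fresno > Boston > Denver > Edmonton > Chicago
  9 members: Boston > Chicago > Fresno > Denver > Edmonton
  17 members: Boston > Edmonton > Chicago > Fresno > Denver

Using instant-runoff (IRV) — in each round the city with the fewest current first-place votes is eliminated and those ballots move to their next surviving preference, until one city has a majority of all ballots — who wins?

Round 1: Fresno 15, Chicago 23, Boston 26, Denver 33, Edmonton 0. Edmonton eliminated.
Round 2: Fresno 15, Chicago 23, Boston 26, Denver 33. Fresno eliminated.
Round 3: Chicago 23, Boston 41, Denver 33. Chicago eliminated.
Round 4: Boston 54, Denver 43. Boston has a majority (≥49).

Boston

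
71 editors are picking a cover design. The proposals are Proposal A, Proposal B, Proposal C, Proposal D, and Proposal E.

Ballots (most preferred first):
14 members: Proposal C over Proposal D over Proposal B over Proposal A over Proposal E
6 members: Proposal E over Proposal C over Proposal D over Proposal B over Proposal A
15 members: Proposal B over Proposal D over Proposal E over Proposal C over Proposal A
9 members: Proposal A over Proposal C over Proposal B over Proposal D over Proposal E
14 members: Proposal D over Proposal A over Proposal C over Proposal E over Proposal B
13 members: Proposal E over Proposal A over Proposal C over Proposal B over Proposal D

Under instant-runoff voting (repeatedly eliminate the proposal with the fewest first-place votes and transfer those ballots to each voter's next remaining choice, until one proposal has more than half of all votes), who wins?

Round 1: Proposal A 9, Proposal B 15, Proposal C 14, Proposal D 14, Proposal E 19. Proposal A eliminated.
Round 2: Proposal B 15, Proposal C 23, Proposal D 14, Proposal E 19. Proposal D eliminated.
Round 3: Proposal B 15, Proposal C 37, Proposal E 19. Proposal C has a majority (≥36).

Proposal C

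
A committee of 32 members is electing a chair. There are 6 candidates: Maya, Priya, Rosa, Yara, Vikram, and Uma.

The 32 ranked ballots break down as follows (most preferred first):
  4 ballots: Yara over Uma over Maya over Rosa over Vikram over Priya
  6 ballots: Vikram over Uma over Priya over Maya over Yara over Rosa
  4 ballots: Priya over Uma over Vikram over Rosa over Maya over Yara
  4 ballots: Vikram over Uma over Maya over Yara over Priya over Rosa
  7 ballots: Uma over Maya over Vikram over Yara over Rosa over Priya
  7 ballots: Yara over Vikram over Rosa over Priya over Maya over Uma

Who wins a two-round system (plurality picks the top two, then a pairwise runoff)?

Vikram

Round 1 first-place votes: Maya 0, Priya 4, Rosa 0, Yara 11, Vikram 10, Uma 7. Yara and Vikram advance.
Runoff: Yara is ranked above Vikram on 11 ballots, Vikram above Yara on 21.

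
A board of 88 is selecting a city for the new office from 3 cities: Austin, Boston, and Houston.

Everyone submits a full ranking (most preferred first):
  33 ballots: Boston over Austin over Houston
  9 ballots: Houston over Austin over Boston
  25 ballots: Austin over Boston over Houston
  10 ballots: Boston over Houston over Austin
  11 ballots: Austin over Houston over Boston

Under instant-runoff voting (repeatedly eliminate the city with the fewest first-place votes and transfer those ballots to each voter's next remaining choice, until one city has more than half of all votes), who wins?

Austin

Round 1: Austin 36, Boston 43, Houston 9. Houston eliminated.
Round 2: Austin 45, Boston 43. Austin has a majority (≥45).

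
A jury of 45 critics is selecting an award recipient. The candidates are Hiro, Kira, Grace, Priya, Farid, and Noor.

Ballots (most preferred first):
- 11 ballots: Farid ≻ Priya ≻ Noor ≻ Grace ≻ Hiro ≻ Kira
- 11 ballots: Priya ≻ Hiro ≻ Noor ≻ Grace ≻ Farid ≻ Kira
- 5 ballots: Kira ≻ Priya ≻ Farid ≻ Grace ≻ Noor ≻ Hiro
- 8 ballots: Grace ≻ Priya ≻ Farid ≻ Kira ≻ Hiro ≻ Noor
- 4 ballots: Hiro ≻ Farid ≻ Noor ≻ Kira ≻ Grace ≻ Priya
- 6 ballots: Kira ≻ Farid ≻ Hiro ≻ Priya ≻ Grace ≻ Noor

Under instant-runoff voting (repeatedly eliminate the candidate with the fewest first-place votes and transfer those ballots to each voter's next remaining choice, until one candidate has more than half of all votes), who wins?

Round 1: Hiro 4, Kira 11, Grace 8, Priya 11, Farid 11, Noor 0. Noor eliminated.
Round 2: Hiro 4, Kira 11, Grace 8, Priya 11, Farid 11. Hiro eliminated.
Round 3: Kira 11, Grace 8, Priya 11, Farid 15. Grace eliminated.
Round 4: Kira 11, Priya 19, Farid 15. Kira eliminated.
Round 5: Priya 24, Farid 21. Priya has a majority (≥23).

Priya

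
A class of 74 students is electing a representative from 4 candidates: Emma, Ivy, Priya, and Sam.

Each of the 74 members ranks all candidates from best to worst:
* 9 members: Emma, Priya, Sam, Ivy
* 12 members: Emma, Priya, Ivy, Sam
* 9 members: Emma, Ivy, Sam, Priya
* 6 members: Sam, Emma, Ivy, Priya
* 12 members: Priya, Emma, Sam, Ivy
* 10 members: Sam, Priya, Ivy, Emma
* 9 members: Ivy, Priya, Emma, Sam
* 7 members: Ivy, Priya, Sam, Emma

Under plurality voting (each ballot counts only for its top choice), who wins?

First-place votes: Emma 30, Ivy 16, Priya 12, Sam 16.

Emma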